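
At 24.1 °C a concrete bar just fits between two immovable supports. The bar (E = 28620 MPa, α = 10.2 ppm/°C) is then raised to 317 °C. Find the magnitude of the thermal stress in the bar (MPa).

85.5 MPa

E = 28620 MPa = 28.62 GPa.
ΔT = 292.9 K. Constrained thermal stress σ = E·α·ΔT = 28.62×10³ MPa × 10.2×10⁻⁶ × 292.9 = 85.5 MPa (compressive).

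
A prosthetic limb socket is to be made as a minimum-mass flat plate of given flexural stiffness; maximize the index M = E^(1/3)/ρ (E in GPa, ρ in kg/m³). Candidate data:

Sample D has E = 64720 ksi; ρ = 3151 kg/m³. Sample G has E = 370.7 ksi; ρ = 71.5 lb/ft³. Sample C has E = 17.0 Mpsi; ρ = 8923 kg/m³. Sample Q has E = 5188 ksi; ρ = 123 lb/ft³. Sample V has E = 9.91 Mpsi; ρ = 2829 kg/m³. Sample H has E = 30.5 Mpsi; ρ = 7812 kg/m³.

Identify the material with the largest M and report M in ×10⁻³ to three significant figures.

sample D, M = 2.43×10⁻³

Putting every candidate on a common basis:
  sample D: E = 446.2 GPa, ρ = 3151 kg/m³
  sample G: E = 2.556 GPa, ρ = 1145 kg/m³
  sample C: E = 117.2 GPa, ρ = 8923 kg/m³
  sample Q: E = 35.77 GPa, ρ = 1970 kg/m³
  sample V: E = 68.33 GPa, ρ = 2829 kg/m³
  sample H: E = 210.3 GPa, ρ = 7812 kg/m³
  sample D: M = 2.43×10⁻³
  sample Q: M = 1.67×10⁻³
  sample V: M = 1.45×10⁻³
  sample G: M = 1.19×10⁻³
  sample H: M = 0.761×10⁻³
  sample C: M = 0.548×10⁻³
The maximum is for sample D.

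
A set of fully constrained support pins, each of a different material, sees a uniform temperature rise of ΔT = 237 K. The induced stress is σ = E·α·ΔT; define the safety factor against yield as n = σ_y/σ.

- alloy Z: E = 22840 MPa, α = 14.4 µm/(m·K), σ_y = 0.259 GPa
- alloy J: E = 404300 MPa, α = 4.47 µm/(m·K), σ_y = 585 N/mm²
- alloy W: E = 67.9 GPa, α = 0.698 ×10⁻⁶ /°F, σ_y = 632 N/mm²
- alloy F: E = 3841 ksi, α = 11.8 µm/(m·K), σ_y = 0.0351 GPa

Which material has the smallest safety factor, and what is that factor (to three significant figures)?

alloy F, n = 0.474

Converting E to GPa, α to ×10⁻⁶/K, σ_y to MPa, then σ and n for each:
  alloy Z: E = 22.84, α = 14.4, σ_y = 259.0 → σ = 77.9 MPa, n = 3.32
  alloy J: E = 404.3, α = 4.47, σ_y = 585.0 → σ = 428 MPa, n = 1.37
  alloy W: E = 67.90, α = 1.26, σ_y = 632.0 → σ = 20.2 MPa, n = 31.3
  alloy F: E = 26.48, α = 11.8, σ_y = 35.10 → σ = 74.1 MPa, n = 0.474
The minimum is alloy F at n = 0.474.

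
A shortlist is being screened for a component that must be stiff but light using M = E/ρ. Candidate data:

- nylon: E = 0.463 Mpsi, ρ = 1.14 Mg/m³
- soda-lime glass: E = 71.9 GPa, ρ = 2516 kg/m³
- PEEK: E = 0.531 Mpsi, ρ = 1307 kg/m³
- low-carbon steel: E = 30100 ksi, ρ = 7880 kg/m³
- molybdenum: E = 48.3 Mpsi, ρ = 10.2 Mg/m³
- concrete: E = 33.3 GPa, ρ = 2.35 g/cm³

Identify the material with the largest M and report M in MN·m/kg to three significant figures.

In SI units:
  nylon: E = 3.192 GPa, ρ = 1140 kg/m³
  soda-lime glass: E = 71.90 GPa, ρ = 2516 kg/m³
  PEEK: E = 3.661 GPa, ρ = 1307 kg/m³
  low-carbon steel: E = 207.5 GPa, ρ = 7880 kg/m³
  molybdenum: E = 333.0 GPa, ρ = 10200 kg/m³
  concrete: E = 33.30 GPa, ρ = 2350 kg/m³
  molybdenum: M = 32.6 MN·m/kg
  soda-lime glass: M = 28.6 MN·m/kg
  low-carbon steel: M = 26.3 MN·m/kg
  concrete: M = 14.2 MN·m/kg
  PEEK: M = 2.80 MN·m/kg
  nylon: M = 2.80 MN·m/kg
Molybdenum has the largest M.

molybdenum, M = 32.6 MN·m/kg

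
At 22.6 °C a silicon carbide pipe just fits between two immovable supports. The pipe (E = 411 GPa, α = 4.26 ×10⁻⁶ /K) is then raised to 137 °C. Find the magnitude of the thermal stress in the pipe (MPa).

ΔT = 114.4 K. Constrained thermal stress σ = E·α·ΔT = 411.0×10³ MPa × 4.26×10⁻⁶ × 114.4 = 200 MPa (compressive).

200 MPa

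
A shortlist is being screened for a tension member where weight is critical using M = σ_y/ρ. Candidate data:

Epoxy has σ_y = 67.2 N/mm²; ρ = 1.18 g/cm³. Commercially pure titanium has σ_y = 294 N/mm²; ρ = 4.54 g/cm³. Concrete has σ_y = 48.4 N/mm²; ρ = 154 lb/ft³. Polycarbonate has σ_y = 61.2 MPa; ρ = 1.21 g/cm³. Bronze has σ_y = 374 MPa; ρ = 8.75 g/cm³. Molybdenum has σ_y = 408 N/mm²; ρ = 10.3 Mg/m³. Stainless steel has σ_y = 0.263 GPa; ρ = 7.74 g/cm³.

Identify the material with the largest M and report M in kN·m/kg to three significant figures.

commercially pure titanium, M = 64.8 kN·m/kg

Convert each candidate to consistent units, then evaluate M:
  epoxy: σ_y = 67.20 MPa, ρ = 1180 kg/m³
  commercially pure titanium: σ_y = 294.0 MPa, ρ = 4540 kg/m³
  concrete: σ_y = 48.40 MPa, ρ = 2467 kg/m³
  polycarbonate: σ_y = 61.20 MPa, ρ = 1210 kg/m³
  bronze: σ_y = 374.0 MPa, ρ = 8750 kg/m³
  molybdenum: σ_y = 408.0 MPa, ρ = 10300 kg/m³
  stainless steel: σ_y = 263.0 MPa, ρ = 7740 kg/m³
  commercially pure titanium: M = 64.8 kN·m/kg
  epoxy: M = 56.9 kN·m/kg
  polycarbonate: M = 50.6 kN·m/kg
  bronze: M = 42.7 kN·m/kg
  molybdenum: M = 39.6 kN·m/kg
  stainless steel: M = 34.0 kN·m/kg
  concrete: M = 19.6 kN·m/kg
Highest index: commercially pure titanium.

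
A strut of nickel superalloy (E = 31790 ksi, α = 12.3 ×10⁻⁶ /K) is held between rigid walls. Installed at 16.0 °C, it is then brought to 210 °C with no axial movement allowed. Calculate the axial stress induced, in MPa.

E = 31790 ksi = 219.2 GPa.
ΔT = 194.0 K. Constrained thermal stress σ = E·α·ΔT = 219.2×10³ MPa × 12.3×10⁻⁶ × 194.0 = 523 MPa (compressive).

523 MPa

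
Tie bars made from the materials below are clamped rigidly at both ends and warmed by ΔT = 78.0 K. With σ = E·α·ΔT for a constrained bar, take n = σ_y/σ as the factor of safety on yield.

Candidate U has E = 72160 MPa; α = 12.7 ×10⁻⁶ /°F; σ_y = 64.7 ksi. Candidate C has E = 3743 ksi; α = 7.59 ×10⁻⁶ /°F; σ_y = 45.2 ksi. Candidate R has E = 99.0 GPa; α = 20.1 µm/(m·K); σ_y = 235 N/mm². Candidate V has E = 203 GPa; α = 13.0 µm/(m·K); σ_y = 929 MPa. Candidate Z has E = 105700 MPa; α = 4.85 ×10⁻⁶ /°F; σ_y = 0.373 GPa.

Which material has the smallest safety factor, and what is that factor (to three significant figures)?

candidate R, n = 1.51

With everything in SI (GPa, ×10⁻⁶/K, MPa):
  candidate U: E = 72.16, α = 22.9, σ_y = 446.1 → σ = 129 MPa, n = 3.47
  candidate C: E = 25.81, α = 13.7, σ_y = 311.6 → σ = 27.5 MPa, n = 11.3
  candidate R: E = 99.00, α = 20.1, σ_y = 235.0 → σ = 155 MPa, n = 1.51
  candidate V: E = 203.0, α = 13.0, σ_y = 929.0 → σ = 206 MPa, n = 4.51
  candidate Z: E = 105.7, α = 8.73, σ_y = 373.0 → σ = 72.0 MPa, n = 5.18
The minimum is candidate R at n = 1.51.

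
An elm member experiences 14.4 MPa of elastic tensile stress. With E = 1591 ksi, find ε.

E = 1591 ksi = 10.97 GPa = 10970 MPa.
ε = σ/E = 14.4 / 10970 = 1.31×10⁻³.

1.31×10⁻³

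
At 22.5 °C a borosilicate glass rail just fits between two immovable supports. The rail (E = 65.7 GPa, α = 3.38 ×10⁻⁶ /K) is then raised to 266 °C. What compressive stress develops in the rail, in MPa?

54.1 MPa

ΔT = 243.5 K. Constrained thermal stress σ = E·α·ΔT = 65.70×10³ MPa × 3.38×10⁻⁶ × 243.5 = 54.1 MPa (compressive).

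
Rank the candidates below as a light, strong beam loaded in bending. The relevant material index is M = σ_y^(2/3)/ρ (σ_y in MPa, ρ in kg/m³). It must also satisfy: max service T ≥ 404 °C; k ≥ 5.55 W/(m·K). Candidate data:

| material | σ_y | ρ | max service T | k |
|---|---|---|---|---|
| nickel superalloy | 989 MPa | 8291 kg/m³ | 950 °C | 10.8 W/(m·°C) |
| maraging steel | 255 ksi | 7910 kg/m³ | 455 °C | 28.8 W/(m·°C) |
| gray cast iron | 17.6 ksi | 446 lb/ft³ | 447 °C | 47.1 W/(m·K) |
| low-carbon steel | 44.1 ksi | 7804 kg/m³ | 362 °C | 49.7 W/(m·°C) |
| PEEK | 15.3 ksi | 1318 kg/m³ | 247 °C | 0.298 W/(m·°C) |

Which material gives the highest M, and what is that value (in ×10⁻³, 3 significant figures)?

maraging steel, M = 18.4×10⁻³

Screen on constraints: max service T ≥ 404 °C; k ≥ 5.55 W/(m·K). Survivors: nickel superalloy, maraging steel, gray cast iron.
Convert each candidate to consistent units, then evaluate M:
  nickel superalloy: σ_y = 989.0 MPa, ρ = 8291 kg/m³
  maraging steel: σ_y = 1758 MPa, ρ = 7910 kg/m³
  gray cast iron: σ_y = 121.3 MPa, ρ = 7144 kg/m³
  maraging steel: M = 18.4×10⁻³
  nickel superalloy: M = 12.0×10⁻³
  gray cast iron: M = 3.43×10⁻³
Maraging steel has the largest M.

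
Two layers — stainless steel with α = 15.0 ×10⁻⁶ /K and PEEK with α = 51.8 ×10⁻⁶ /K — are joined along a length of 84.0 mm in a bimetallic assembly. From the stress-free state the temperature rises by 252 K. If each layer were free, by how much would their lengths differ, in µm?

779 µm

Δα = |15.0 − 51.8|×10⁻⁶/K = 36.8×10⁻⁶/K.
ΔL_mismatch = Δα·L·ΔT = 36.8×10⁻⁶ × 84.0 mm × 252.0 K = 779 µm.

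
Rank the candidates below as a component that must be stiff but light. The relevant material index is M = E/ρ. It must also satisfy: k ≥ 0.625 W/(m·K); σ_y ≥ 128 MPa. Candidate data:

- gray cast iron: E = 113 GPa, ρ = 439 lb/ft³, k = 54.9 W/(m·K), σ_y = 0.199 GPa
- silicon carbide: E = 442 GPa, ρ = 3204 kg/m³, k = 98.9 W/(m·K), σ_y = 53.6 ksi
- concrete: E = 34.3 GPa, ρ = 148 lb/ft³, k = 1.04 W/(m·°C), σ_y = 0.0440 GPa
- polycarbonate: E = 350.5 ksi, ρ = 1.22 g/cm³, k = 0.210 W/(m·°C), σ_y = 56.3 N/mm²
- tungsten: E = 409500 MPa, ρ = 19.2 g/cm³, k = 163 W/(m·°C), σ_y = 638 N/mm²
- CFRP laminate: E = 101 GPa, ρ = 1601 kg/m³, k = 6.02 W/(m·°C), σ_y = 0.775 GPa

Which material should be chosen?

silicon carbide

Screen on constraints: k ≥ 0.625 W/(m·K); σ_y ≥ 128 MPa. Survivors: gray cast iron, silicon carbide, tungsten, CFRP laminate.
In SI units:
  gray cast iron: E = 113.0 GPa, ρ = 7032 kg/m³
  silicon carbide: E = 442.0 GPa, ρ = 3204 kg/m³
  tungsten: E = 409.5 GPa, ρ = 19200 kg/m³
  CFRP laminate: E = 101.0 GPa, ρ = 1601 kg/m³
  silicon carbide: M = 138 MN·m/kg
  CFRP laminate: M = 63.1 MN·m/kg
  tungsten: M = 21.3 MN·m/kg
  gray cast iron: M = 16.1 MN·m/kg
Highest index: silicon carbide.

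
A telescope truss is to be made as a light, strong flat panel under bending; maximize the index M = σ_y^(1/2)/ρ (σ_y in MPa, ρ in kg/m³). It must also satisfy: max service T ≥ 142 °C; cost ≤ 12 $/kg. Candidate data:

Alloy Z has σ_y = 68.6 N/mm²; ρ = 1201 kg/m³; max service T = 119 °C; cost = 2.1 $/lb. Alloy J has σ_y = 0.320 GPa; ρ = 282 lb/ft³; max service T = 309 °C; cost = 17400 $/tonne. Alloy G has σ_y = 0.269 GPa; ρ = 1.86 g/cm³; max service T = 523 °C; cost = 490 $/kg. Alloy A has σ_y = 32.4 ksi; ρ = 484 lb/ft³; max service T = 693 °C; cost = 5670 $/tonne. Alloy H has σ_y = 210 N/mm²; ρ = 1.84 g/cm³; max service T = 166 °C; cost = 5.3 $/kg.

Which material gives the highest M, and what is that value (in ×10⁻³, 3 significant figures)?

alloy H, M = 7.88×10⁻³

Screen on constraints: max service T ≥ 142 °C; cost ≤ 12 $/kg. Survivors: alloy A, alloy H.
After converting to SI:
  alloy A: σ_y = 223.4 MPa, ρ = 7753 kg/m³
  alloy H: σ_y = 210.0 MPa, ρ = 1840 kg/m³
  alloy H: M = 7.88×10⁻³
  alloy A: M = 1.93×10⁻³
The maximum is for alloy H.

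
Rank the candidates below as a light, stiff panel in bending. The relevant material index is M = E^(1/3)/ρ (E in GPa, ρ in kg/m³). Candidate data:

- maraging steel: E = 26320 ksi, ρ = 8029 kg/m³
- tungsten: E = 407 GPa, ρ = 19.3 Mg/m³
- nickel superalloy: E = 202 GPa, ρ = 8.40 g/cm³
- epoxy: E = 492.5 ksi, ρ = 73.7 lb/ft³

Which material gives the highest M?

epoxy

Putting every candidate on a common basis:
  maraging steel: E = 181.5 GPa, ρ = 8029 kg/m³
  tungsten: E = 407.0 GPa, ρ = 19300 kg/m³
  nickel superalloy: E = 202.0 GPa, ρ = 8400 kg/m³
  epoxy: E = 3.396 GPa, ρ = 1181 kg/m³
  epoxy: M = 1.27×10⁻³
  maraging steel: M = 0.705×10⁻³
  nickel superalloy: M = 0.699×10⁻³
  tungsten: M = 0.384×10⁻³
Epoxy ranks first.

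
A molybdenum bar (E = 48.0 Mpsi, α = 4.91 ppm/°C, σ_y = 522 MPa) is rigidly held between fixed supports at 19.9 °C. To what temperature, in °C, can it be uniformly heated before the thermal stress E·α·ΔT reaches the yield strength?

341 °C

E = 48.0 Mpsi = 330.9 GPa.
E·α·ΔT = 522.0 MPa ⇒ ΔT = 522.0 / (330.9×10³ × 4.91×10⁻⁶) = 321.2 K.
T = 19.9 + 321.2 = 341.1 °C.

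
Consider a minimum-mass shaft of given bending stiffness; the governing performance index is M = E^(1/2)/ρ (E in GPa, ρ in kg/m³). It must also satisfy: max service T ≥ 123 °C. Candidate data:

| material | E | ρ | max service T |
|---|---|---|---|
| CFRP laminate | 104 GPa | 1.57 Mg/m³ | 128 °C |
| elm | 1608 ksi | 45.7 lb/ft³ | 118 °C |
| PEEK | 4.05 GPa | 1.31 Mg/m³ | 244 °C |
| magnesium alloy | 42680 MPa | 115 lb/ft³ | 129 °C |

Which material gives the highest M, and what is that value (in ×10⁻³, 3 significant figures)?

Screen on constraints: max service T ≥ 123 °C. Survivors: CFRP laminate, PEEK, magnesium alloy.
Putting every candidate on a common basis:
  CFRP laminate: E = 104.0 GPa, ρ = 1570 kg/m³
  PEEK: E = 4.050 GPa, ρ = 1310 kg/m³
  magnesium alloy: E = 42.68 GPa, ρ = 1842 kg/m³
  CFRP laminate: M = 6.50×10⁻³
  magnesium alloy: M = 3.55×10⁻³
  PEEK: M = 1.54×10⁻³
The maximum is for CFRP laminate.

CFRP laminate, M = 6.50×10⁻³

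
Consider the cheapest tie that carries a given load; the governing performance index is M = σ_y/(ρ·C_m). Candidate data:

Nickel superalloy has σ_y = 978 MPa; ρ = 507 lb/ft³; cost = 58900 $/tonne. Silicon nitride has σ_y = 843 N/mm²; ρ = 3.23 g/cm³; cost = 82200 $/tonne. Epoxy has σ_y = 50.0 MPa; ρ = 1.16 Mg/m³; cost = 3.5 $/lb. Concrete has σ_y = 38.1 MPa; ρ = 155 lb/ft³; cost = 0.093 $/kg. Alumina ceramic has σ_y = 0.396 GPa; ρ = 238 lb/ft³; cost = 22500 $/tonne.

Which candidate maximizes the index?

concrete

After converting to SI:
  nickel superalloy: σ_y = 978.0 MPa, ρ = 8121 kg/m³, cost = 58.90 $/kg
  silicon nitride: σ_y = 843.0 MPa, ρ = 3230 kg/m³, cost = 82.20 $/kg
  epoxy: σ_y = 50.00 MPa, ρ = 1160 kg/m³, cost = 7.716 $/kg
  concrete: σ_y = 38.10 MPa, ρ = 2483 kg/m³, cost = 0.09300 $/kg
  alumina ceramic: σ_y = 396.0 MPa, ρ = 3812 kg/m³, cost = 22.50 $/kg
  concrete: M = 165 kN·m per $
  epoxy: M = 5.59 kN·m per $
  alumina ceramic: M = 4.62 kN·m per $
  silicon nitride: M = 3.18 kN·m per $
  nickel superalloy: M = 2.04 kN·m per $
Concrete has the largest M.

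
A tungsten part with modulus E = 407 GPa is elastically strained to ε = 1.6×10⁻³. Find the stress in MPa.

651 MPa

σ = E·ε = 407000 MPa × 1.6×10⁻³ = 651 MPa.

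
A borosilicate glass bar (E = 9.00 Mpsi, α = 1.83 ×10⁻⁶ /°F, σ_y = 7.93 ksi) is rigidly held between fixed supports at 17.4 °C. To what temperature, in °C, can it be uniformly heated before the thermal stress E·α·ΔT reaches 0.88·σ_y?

253 °C

E = 9.00 Mpsi = 62.05 GPa.
α = 1.83×10⁻⁶/°F × 9/5 = 3.29×10⁻⁶/K.
σ_y = 7.93 ksi = 54.68 MPa.
E·α·ΔT = 48.11 MPa ⇒ ΔT = 48.11 / (62.05×10³ × 3.29×10⁻⁶) = 235.4 K.
T = 17.4 + 235.4 = 252.8 °C.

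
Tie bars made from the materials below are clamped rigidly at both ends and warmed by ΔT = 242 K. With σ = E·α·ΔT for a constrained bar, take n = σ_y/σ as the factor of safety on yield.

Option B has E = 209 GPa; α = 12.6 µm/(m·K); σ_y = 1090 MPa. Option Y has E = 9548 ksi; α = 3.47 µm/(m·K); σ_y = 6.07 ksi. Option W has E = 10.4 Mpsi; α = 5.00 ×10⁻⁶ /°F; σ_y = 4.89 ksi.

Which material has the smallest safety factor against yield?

Converting E to GPa, α to ×10⁻⁶/K, σ_y to MPa, then σ and n for each:
  option B: E = 209.0, α = 12.6, σ_y = 1090 → σ = 637 MPa, n = 1.71
  option Y: E = 65.83, α = 3.47, σ_y = 41.85 → σ = 55.3 MPa, n = 0.757
  option W: E = 71.71, α = 9.00, σ_y = 33.72 → σ = 156 MPa, n = 0.216
Smallest n: option W with n = 0.216.

option W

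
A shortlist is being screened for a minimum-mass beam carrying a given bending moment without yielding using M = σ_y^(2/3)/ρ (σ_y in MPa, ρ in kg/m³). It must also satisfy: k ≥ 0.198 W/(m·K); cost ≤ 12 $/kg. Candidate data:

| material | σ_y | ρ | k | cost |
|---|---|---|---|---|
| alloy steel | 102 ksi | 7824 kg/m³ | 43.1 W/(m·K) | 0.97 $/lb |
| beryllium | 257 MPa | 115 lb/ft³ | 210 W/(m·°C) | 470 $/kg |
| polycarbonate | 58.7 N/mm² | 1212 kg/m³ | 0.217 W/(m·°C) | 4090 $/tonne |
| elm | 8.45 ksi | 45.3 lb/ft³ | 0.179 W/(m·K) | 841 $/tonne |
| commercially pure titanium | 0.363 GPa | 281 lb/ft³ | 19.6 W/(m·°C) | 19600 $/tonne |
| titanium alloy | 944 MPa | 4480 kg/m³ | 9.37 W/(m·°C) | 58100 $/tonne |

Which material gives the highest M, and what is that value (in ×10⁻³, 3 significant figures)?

Screen on constraints: k ≥ 0.198 W/(m·K); cost ≤ 12 $/kg. Survivors: alloy steel, polycarbonate.
Putting every candidate on a common basis:
  alloy steel: σ_y = 703.3 MPa, ρ = 7824 kg/m³
  polycarbonate: σ_y = 58.70 MPa, ρ = 1212 kg/m³
  polycarbonate: M = 12.5×10⁻³
  alloy steel: M = 10.1×10⁻³
Polycarbonate has the largest M.

polycarbonate, M = 12.5×10⁻³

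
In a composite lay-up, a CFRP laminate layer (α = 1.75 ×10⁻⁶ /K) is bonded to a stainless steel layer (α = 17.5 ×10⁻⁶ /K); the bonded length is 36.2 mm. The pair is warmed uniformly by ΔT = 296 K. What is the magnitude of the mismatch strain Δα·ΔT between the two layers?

4.66×10⁻³

Δα = |1.75 − 17.5|×10⁻⁶/K = 15.8×10⁻⁶/K.
Mismatch strain = Δα·ΔT = 15.8×10⁻⁶ × 296.0 = 4.66×10⁻³.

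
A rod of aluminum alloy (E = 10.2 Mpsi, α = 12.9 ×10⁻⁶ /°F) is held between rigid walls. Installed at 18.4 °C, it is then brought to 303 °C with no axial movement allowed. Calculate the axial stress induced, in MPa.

E = 10.2 Mpsi = 70.33 GPa.
α = 12.9×10⁻⁶/°F × 9/5 = 23.2×10⁻⁶/K.
ΔT = 284.6 K. Constrained thermal stress σ = E·α·ΔT = 70.33×10³ MPa × 23.2×10⁻⁶ × 284.6 = 465 MPa (compressive).

465 MPa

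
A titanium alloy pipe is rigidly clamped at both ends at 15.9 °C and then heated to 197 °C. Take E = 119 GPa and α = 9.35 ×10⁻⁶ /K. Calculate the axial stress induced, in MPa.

ΔT = 181.1 K. Constrained thermal stress σ = E·α·ΔT = 119.0×10³ MPa × 9.35×10⁻⁶ × 181.1 = 202 MPa (compressive).

202 MPa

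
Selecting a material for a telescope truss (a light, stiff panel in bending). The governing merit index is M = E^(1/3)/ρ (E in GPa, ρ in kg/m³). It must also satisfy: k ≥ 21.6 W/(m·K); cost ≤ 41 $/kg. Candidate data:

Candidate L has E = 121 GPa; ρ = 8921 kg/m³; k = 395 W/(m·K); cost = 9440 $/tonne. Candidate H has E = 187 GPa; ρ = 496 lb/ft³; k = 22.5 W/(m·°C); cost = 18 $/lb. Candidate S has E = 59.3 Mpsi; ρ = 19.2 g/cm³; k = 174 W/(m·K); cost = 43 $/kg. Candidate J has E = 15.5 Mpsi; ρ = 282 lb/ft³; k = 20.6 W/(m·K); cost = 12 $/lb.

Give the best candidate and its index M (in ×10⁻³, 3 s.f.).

candidate H, M = 0.720×10⁻³

Screen on constraints: k ≥ 21.6 W/(m·K); cost ≤ 41 $/kg. Survivors: candidate L, candidate H.
After converting to SI:
  candidate L: E = 121.0 GPa, ρ = 8921 kg/m³
  candidate H: E = 187.0 GPa, ρ = 7945 kg/m³
  candidate H: M = 0.720×10⁻³
  candidate L: M = 0.554×10⁻³
The maximum is for candidate H.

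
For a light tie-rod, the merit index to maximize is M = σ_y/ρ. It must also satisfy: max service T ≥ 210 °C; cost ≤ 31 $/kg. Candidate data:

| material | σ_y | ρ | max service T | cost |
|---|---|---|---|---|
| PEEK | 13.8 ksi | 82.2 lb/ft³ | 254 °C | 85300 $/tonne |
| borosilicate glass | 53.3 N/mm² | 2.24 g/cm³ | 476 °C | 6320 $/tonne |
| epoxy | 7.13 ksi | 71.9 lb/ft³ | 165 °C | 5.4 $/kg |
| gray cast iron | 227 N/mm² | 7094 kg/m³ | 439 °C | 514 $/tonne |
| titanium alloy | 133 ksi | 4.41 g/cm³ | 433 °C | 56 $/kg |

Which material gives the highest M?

Screen on constraints: max service T ≥ 210 °C; cost ≤ 31 $/kg. Survivors: borosilicate glass, gray cast iron.
In SI units:
  borosilicate glass: σ_y = 53.30 MPa, ρ = 2240 kg/m³
  gray cast iron: σ_y = 227.0 MPa, ρ = 7094 kg/m³
  gray cast iron: M = 32.0 kN·m/kg
  borosilicate glass: M = 23.8 kN·m/kg
Highest index: gray cast iron.

gray cast iron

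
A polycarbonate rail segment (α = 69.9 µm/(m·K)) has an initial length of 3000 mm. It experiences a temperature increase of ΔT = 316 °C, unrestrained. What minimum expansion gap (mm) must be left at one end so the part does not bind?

ΔL = α·L₀·ΔT = 69.9×10⁻⁶ × 3000 mm × 316.0 K = 66.3 mm.

66.3 mm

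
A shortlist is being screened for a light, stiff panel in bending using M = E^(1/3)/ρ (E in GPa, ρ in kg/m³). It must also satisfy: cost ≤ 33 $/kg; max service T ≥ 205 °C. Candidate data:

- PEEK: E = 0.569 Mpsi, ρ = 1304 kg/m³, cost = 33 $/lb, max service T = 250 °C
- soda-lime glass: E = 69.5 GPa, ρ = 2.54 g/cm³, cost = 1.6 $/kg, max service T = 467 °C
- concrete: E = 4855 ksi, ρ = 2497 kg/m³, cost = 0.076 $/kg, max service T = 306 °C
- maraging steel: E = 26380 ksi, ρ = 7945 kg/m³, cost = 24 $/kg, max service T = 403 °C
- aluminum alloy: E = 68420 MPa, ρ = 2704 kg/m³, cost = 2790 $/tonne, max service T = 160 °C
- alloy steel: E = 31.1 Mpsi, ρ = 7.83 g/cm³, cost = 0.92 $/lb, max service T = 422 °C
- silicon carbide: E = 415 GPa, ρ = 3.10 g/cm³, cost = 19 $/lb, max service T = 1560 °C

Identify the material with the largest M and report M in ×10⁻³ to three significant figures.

soda-lime glass, M = 1.62×10⁻³

Screen on constraints: cost ≤ 33 $/kg; max service T ≥ 205 °C. Survivors: soda-lime glass, concrete, maraging steel, alloy steel.
After converting to SI:
  soda-lime glass: E = 69.50 GPa, ρ = 2540 kg/m³
  concrete: E = 33.47 GPa, ρ = 2497 kg/m³
  maraging steel: E = 181.9 GPa, ρ = 7945 kg/m³
  alloy steel: E = 214.4 GPa, ρ = 7830 kg/m³
  soda-lime glass: M = 1.62×10⁻³
  concrete: M = 1.29×10⁻³
  alloy steel: M = 0.764×10⁻³
  maraging steel: M = 0.713×10⁻³
The maximum is for soda-lime glass.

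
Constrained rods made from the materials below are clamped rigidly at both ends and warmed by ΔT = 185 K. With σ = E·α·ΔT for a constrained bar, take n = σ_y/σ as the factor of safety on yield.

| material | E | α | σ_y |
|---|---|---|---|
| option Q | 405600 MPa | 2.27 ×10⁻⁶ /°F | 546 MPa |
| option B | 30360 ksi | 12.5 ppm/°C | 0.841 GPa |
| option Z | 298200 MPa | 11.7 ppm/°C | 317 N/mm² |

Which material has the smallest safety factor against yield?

In consistent units (E in GPa, α in ×10⁻⁶/K, σ_y in MPa):
  option Q: E = 405.6, α = 4.09, σ_y = 546.0 → σ = 307 MPa, n = 1.78
  option B: E = 209.3, α = 12.5, σ_y = 841.0 → σ = 484 MPa, n = 1.74
  option Z: E = 298.2, α = 11.7, σ_y = 317.0 → σ = 645 MPa, n = 0.491
Smallest n: option Z with n = 0.491.

option Z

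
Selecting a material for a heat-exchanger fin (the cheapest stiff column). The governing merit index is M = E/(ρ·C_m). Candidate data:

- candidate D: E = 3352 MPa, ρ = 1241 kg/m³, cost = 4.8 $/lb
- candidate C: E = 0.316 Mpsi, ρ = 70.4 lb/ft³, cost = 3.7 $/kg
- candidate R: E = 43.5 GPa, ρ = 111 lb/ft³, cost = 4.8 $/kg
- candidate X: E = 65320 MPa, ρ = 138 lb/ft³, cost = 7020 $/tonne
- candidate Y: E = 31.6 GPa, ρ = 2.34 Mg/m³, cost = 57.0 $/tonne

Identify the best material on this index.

candidate Y

In SI units:
  candidate D: E = 3.352 GPa, ρ = 1241 kg/m³, cost = 10.58 $/kg
  candidate C: E = 2.179 GPa, ρ = 1128 kg/m³, cost = 3.700 $/kg
  candidate R: E = 43.50 GPa, ρ = 1778 kg/m³, cost = 4.800 $/kg
  candidate X: E = 65.32 GPa, ρ = 2211 kg/m³, cost = 7.020 $/kg
  candidate Y: E = 31.60 GPa, ρ = 2340 kg/m³, cost = 0.05700 $/kg
  candidate Y: M = 237 MN·m per $
  candidate R: M = 5.10 MN·m per $
  candidate X: M = 4.21 MN·m per $
  candidate C: M = 0.522 MN·m per $
  candidate D: M = 0.255 MN·m per $
Candidate Y has the largest M.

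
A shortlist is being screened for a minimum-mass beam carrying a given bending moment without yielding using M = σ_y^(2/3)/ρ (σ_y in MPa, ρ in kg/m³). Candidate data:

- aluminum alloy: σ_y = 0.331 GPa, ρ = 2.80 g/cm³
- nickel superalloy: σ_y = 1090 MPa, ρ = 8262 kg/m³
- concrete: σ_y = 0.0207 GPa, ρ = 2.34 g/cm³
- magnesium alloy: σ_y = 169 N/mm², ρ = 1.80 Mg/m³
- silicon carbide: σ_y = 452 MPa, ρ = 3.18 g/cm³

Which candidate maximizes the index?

silicon carbide

In SI units:
  aluminum alloy: σ_y = 331.0 MPa, ρ = 2800 kg/m³
  nickel superalloy: σ_y = 1090 MPa, ρ = 8262 kg/m³
  concrete: σ_y = 20.70 MPa, ρ = 2340 kg/m³
  magnesium alloy: σ_y = 169.0 MPa, ρ = 1800 kg/m³
  silicon carbide: σ_y = 452.0 MPa, ρ = 3180 kg/m³
  silicon carbide: M = 18.5×10⁻³
  aluminum alloy: M = 17.1×10⁻³
  magnesium alloy: M = 17.0×10⁻³
  nickel superalloy: M = 12.8×10⁻³
  concrete: M = 3.22×10⁻³
The maximum is for silicon carbide.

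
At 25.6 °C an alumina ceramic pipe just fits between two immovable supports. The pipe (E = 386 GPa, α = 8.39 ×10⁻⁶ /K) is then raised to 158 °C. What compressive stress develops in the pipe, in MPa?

ΔT = 132.4 K. Constrained thermal stress σ = E·α·ΔT = 386.0×10³ MPa × 8.39×10⁻⁶ × 132.4 = 429 MPa (compressive).

429 MPa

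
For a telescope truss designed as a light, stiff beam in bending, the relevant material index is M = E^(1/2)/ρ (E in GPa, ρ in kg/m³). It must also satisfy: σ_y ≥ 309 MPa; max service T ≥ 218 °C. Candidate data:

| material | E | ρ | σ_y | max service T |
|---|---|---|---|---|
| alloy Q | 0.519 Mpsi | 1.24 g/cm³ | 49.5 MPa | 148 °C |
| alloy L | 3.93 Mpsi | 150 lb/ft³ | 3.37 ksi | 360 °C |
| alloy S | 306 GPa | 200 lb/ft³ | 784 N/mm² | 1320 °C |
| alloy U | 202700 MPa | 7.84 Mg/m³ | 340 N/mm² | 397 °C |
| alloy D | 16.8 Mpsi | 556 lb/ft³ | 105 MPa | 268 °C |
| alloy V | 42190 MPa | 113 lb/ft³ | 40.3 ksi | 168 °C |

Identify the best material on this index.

Screen on constraints: σ_y ≥ 309 MPa; max service T ≥ 218 °C. Survivors: alloy S, alloy U.
In SI units:
  alloy S: E = 306.0 GPa, ρ = 3204 kg/m³
  alloy U: E = 202.7 GPa, ρ = 7840 kg/m³
  alloy S: M = 5.46×10⁻³
  alloy U: M = 1.82×10⁻³
Alloy S has the largest M.

alloy S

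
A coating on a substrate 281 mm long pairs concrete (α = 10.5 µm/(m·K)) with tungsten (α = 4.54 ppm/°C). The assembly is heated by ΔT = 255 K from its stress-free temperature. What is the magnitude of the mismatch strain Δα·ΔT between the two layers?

1.52×10⁻³

Δα = |10.5 − 4.54|×10⁻⁶/K = 5.96×10⁻⁶/K.
Mismatch strain = Δα·ΔT = 5.96×10⁻⁶ × 255.0 = 1.52×10⁻³.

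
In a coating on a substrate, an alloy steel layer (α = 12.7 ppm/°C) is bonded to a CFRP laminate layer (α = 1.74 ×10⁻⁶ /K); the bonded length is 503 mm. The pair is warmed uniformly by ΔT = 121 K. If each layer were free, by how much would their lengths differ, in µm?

Δα = |12.7 − 1.74|×10⁻⁶/K = 11.0×10⁻⁶/K.
ΔL_mismatch = Δα·L·ΔT = 11.0×10⁻⁶ × 503.0 mm × 121.0 K = 667 µm.

667 µm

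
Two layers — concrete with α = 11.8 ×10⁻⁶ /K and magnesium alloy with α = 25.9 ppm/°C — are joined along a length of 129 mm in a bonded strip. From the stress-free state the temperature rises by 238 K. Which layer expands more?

α(concrete) = 11.8×10⁻⁶/K vs α(magnesium alloy) = 25.9×10⁻⁶/K.
Higher α expands more for the same ΔT: magnesium alloy.

magnesium alloy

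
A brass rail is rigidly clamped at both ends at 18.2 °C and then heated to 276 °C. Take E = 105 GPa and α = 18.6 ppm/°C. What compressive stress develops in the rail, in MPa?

ΔT = 257.8 K. Constrained thermal stress σ = E·α·ΔT = 105.0×10³ MPa × 18.6×10⁻⁶ × 257.8 = 503 MPa (compressive).

503 MPa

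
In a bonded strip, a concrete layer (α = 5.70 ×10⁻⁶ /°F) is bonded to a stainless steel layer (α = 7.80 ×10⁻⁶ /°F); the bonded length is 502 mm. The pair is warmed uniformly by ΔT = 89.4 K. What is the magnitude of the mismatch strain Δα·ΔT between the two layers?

concrete: α = 5.70×10⁻⁶/°F × 9/5 = 10.3×10⁻⁶/K.
stainless steel: α = 7.80×10⁻⁶/°F × 9/5 = 14.0×10⁻⁶/K.
Δα = |10.3 − 14.0|×10⁻⁶/K = 3.78×10⁻⁶/K.
Mismatch strain = Δα·ΔT = 3.78×10⁻⁶ × 89.4 = 3.38×10⁻⁴.

3.38×10⁻⁴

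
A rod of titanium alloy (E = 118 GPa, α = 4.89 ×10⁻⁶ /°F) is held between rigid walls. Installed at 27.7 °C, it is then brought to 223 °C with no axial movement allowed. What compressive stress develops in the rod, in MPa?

α = 4.89×10⁻⁶/°F × 9/5 = 8.80×10⁻⁶/K.
ΔT = 195.3 K. Constrained thermal stress σ = E·α·ΔT = 118.0×10³ MPa × 8.80×10⁻⁶ × 195.3 = 203 MPa (compressive).

203 MPa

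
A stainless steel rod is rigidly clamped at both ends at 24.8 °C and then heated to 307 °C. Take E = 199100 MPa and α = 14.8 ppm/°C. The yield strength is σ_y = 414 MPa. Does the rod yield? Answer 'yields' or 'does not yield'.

E = 199100 MPa = 199.1 GPa.
ΔT = 282.2 K. Constrained thermal stress σ = E·α·ΔT = 199.1×10³ MPa × 14.8×10⁻⁶ × 282.2 = 832 MPa (compressive).
Compare to σ_y = 414 MPa: σ ≥ σ_y, so it yields.

yields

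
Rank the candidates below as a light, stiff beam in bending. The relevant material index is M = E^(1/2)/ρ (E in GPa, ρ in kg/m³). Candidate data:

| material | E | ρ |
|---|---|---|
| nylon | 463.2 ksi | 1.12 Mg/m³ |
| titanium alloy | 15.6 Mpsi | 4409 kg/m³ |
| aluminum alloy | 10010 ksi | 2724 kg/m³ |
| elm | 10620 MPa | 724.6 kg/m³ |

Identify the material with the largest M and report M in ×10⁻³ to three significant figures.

Convert each candidate to consistent units, then evaluate M:
  nylon: E = 3.194 GPa, ρ = 1120 kg/m³
  titanium alloy: E = 107.6 GPa, ρ = 4409 kg/m³
  aluminum alloy: E = 69.02 GPa, ρ = 2724 kg/m³
  elm: E = 10.62 GPa, ρ = 724.6 kg/m³
  elm: M = 4.50×10⁻³
  aluminum alloy: M = 3.05×10⁻³
  titanium alloy: M = 2.35×10⁻³
  nylon: M = 1.60×10⁻³
Elm ranks first.

elm, M = 4.50×10⁻³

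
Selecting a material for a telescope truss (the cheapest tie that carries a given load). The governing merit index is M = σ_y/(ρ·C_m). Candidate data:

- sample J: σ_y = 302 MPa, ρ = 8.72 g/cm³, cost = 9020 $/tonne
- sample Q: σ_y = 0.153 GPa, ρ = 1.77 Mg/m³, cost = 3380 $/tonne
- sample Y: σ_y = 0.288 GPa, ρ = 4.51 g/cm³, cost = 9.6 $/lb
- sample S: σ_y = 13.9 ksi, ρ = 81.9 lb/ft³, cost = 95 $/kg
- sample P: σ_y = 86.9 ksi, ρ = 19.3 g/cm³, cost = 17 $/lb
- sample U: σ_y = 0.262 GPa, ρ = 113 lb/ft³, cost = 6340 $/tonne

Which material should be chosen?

Convert each candidate to consistent units, then evaluate M:
  sample J: σ_y = 302.0 MPa, ρ = 8720 kg/m³, cost = 9.020 $/kg
  sample Q: σ_y = 153.0 MPa, ρ = 1770 kg/m³, cost = 3.380 $/kg
  sample Y: σ_y = 288.0 MPa, ρ = 4510 kg/m³, cost = 21.16 $/kg
  sample S: σ_y = 95.84 MPa, ρ = 1312 kg/m³, cost = 95.00 $/kg
  sample P: σ_y = 599.2 MPa, ρ = 19300 kg/m³, cost = 37.48 $/kg
  sample U: σ_y = 262.0 MPa, ρ = 1810 kg/m³, cost = 6.340 $/kg
  sample Q: M = 25.6 kN·m per $
  sample U: M = 22.8 kN·m per $
  sample J: M = 3.84 kN·m per $
  sample Y: M = 3.02 kN·m per $
  sample P: M = 0.828 kN·m per $
  sample S: M = 0.769 kN·m per $
Highest index: sample Q.

sample Q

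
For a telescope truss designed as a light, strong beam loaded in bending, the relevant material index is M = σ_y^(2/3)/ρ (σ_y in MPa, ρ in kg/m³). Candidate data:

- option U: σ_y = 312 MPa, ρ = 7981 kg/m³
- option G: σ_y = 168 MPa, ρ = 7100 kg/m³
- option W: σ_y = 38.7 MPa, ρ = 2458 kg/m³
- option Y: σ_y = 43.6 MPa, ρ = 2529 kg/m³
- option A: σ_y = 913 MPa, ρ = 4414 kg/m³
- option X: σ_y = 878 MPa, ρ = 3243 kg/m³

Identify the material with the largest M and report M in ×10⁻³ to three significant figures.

option X, M = 28.3×10⁻³

Computing M directly (units already consistent):
  option X: M = 28.3×10⁻³
  option A: M = 21.3×10⁻³
  option U: M = 5.76×10⁻³
  option Y: M = 4.90×10⁻³
  option W: M = 4.65×10⁻³
  option G: M = 4.29×10⁻³
Option X ranks first.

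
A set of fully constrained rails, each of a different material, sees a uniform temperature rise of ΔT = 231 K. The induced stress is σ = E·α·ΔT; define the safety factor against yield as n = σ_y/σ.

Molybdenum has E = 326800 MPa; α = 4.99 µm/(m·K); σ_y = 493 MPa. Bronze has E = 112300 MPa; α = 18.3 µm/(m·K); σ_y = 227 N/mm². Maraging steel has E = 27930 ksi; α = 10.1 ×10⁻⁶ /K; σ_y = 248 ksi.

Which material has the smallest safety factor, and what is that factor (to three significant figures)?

bronze, n = 0.478

With everything in SI (GPa, ×10⁻⁶/K, MPa):
  molybdenum: E = 326.8, α = 4.99, σ_y = 493.0 → σ = 377 MPa, n = 1.31
  bronze: E = 112.3, α = 18.3, σ_y = 227.0 → σ = 475 MPa, n = 0.478
  maraging steel: E = 192.6, α = 10.1, σ_y = 1710 → σ = 449 MPa, n = 3.81
Smallest n: bronze with n = 0.478.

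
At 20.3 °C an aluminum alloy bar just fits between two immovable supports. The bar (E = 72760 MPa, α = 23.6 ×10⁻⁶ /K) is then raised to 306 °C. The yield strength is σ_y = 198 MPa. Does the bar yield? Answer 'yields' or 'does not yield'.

E = 72760 MPa = 72.76 GPa.
ΔT = 285.7 K. Constrained thermal stress σ = E·α·ΔT = 72.76×10³ MPa × 23.6×10⁻⁶ × 285.7 = 491 MPa (compressive).
Compare to σ_y = 198 MPa: σ ≥ σ_y, so it yields.

yields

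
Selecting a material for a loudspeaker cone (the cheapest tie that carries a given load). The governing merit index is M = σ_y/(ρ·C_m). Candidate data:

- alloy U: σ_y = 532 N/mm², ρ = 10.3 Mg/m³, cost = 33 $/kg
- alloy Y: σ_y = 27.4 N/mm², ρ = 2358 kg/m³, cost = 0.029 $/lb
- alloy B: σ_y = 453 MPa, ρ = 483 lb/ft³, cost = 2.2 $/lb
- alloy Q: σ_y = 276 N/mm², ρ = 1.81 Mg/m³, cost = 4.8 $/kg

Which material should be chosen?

Putting every candidate on a common basis:
  alloy U: σ_y = 532.0 MPa, ρ = 10300 kg/m³, cost = 33.00 $/kg
  alloy Y: σ_y = 27.40 MPa, ρ = 2358 kg/m³, cost = 0.06393 $/kg
  alloy B: σ_y = 453.0 MPa, ρ = 7737 kg/m³, cost = 4.850 $/kg
  alloy Q: σ_y = 276.0 MPa, ρ = 1810 kg/m³, cost = 4.800 $/kg
  alloy Y: M = 182 kN·m per $
  alloy Q: M = 31.8 kN·m per $
  alloy B: M = 12.1 kN·m per $
  alloy U: M = 1.57 kN·m per $
Alloy Y has the largest M.

alloy Y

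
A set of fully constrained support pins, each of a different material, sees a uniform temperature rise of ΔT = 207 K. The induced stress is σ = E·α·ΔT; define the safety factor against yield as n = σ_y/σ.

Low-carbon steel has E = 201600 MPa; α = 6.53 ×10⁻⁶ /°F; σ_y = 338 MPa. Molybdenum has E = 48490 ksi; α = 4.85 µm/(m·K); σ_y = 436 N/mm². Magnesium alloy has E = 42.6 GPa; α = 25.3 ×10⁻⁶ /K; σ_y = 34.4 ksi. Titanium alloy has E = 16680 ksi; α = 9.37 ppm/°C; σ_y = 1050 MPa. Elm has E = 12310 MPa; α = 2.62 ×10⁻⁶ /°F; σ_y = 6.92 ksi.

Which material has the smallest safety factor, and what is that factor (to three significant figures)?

low-carbon steel, n = 0.689

Converting E to GPa, α to ×10⁻⁶/K, σ_y to MPa, then σ and n for each:
  low-carbon steel: E = 201.6, α = 11.8, σ_y = 338.0 → σ = 491 MPa, n = 0.689
  molybdenum: E = 334.3, α = 4.85, σ_y = 436.0 → σ = 336 MPa, n = 1.30
  magnesium alloy: E = 42.60, α = 25.3, σ_y = 237.2 → σ = 223 MPa, n = 1.06
  titanium alloy: E = 115.0, α = 9.37, σ_y = 1050 → σ = 223 MPa, n = 4.71
  elm: E = 12.31, α = 4.72, σ_y = 47.71 → σ = 12.0 MPa, n = 3.97
The minimum is low-carbon steel at n = 0.689.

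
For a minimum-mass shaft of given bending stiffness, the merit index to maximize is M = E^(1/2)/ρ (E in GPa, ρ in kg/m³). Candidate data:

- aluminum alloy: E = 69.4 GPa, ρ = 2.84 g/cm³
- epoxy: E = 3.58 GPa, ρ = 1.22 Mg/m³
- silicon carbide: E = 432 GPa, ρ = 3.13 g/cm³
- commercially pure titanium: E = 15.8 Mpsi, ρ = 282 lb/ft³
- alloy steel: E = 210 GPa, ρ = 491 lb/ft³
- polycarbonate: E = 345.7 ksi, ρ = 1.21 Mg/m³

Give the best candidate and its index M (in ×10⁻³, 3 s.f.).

silicon carbide, M = 6.64×10⁻³

In SI units:
  aluminum alloy: E = 69.40 GPa, ρ = 2840 kg/m³
  epoxy: E = 3.580 GPa, ρ = 1220 kg/m³
  silicon carbide: E = 432.0 GPa, ρ = 3130 kg/m³
  commercially pure titanium: E = 108.9 GPa, ρ = 4517 kg/m³
  alloy steel: E = 210.0 GPa, ρ = 7865 kg/m³
  polycarbonate: E = 2.384 GPa, ρ = 1210 kg/m³
  silicon carbide: M = 6.64×10⁻³
  aluminum alloy: M = 2.93×10⁻³
  commercially pure titanium: M = 2.31×10⁻³
  alloy steel: M = 1.84×10⁻³
  epoxy: M = 1.55×10⁻³
  polycarbonate: M = 1.28×10⁻³
Silicon carbide has the largest M.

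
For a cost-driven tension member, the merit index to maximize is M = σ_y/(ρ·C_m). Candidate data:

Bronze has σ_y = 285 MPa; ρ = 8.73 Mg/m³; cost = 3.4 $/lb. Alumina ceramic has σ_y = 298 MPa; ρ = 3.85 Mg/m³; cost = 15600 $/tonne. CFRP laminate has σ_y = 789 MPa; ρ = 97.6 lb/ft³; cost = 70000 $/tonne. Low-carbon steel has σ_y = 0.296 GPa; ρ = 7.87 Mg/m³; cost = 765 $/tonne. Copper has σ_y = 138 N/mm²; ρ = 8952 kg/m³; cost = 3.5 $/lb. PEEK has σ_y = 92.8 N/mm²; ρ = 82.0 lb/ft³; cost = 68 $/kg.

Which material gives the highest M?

low-carbon steel

Putting every candidate on a common basis:
  bronze: σ_y = 285.0 MPa, ρ = 8730 kg/m³, cost = 7.496 $/kg
  alumina ceramic: σ_y = 298.0 MPa, ρ = 3850 kg/m³, cost = 15.60 $/kg
  CFRP laminate: σ_y = 789.0 MPa, ρ = 1563 kg/m³, cost = 70.00 $/kg
  low-carbon steel: σ_y = 296.0 MPa, ρ = 7870 kg/m³, cost = 0.7650 $/kg
  copper: σ_y = 138.0 MPa, ρ = 8952 kg/m³, cost = 7.716 $/kg
  PEEK: σ_y = 92.80 MPa, ρ = 1314 kg/m³, cost = 68.00 $/kg
  low-carbon steel: M = 49.2 kN·m per $
  CFRP laminate: M = 7.21 kN·m per $
  alumina ceramic: M = 4.96 kN·m per $
  bronze: M = 4.36 kN·m per $
  copper: M = 2.00 kN·m per $
  PEEK: M = 1.04 kN·m per $
Low-carbon steel ranks first.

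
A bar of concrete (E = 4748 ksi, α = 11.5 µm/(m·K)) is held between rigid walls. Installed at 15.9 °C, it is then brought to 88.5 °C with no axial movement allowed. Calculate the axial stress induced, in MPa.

27.3 MPa

E = 4748 ksi = 32.74 GPa.
ΔT = 72.60 K. Constrained thermal stress σ = E·α·ΔT = 32.74×10³ MPa × 11.5×10⁻⁶ × 72.60 = 27.3 MPa (compressive).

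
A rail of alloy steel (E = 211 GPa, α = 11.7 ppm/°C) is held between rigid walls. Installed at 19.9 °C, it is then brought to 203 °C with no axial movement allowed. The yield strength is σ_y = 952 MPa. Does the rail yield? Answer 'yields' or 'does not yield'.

ΔT = 183.1 K. Constrained thermal stress σ = E·α·ΔT = 211.0×10³ MPa × 11.7×10⁻⁶ × 183.1 = 452 MPa (compressive).
Compare to σ_y = 952 MPa: σ < σ_y, so it does not yield.

does not yield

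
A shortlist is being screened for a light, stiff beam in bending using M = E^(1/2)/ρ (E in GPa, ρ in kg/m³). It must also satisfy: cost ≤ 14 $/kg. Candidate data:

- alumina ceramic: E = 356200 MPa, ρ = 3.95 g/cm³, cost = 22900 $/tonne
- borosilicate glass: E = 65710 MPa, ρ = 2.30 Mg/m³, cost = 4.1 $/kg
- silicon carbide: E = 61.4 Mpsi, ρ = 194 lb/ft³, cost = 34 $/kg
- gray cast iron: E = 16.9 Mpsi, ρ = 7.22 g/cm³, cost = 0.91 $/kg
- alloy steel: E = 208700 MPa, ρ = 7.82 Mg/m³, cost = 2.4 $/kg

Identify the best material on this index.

borosilicate glass

Screen on constraints: cost ≤ 14 $/kg. Survivors: borosilicate glass, gray cast iron, alloy steel.
Putting every candidate on a common basis:
  borosilicate glass: E = 65.71 GPa, ρ = 2300 kg/m³
  gray cast iron: E = 116.5 GPa, ρ = 7220 kg/m³
  alloy steel: E = 208.7 GPa, ρ = 7820 kg/m³
  borosilicate glass: M = 3.52×10⁻³
  alloy steel: M = 1.85×10⁻³
  gray cast iron: M = 1.50×10⁻³
The maximum is for borosilicate glass.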